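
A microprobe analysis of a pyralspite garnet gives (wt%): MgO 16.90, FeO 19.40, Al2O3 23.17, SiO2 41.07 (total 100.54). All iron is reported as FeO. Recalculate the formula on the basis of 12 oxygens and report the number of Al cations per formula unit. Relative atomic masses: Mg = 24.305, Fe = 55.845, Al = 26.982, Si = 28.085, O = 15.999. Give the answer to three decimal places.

1.992 Al apfu

MgO (M=40.304): mol = 0.41931; Mg = 0.41931, O = 0.41931.
FeO (M=71.844): mol = 0.27003; Fe = 0.27003, O = 0.27003.
Al2O3 (M=101.961): mol = 0.22724; Al = 0.45448, O = 0.68172.
SiO2 (M=60.083): mol = 0.68355; Si = 0.68355, O = 1.36710.
ΣO = 2.73816; factor = 12/ΣO = 4.38251.
Al apfu = 0.45448 × 4.38251 = 1.992.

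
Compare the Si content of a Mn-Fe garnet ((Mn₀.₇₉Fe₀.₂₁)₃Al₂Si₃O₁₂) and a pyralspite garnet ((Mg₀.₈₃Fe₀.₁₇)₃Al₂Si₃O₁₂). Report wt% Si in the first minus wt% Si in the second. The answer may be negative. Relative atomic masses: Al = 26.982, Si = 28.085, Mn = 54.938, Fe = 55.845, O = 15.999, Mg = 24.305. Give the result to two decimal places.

-3.10 percentage points

Si in (Mn₀.₇₉Fe₀.₂₁)₃Al₂Si₃O₁₂: molar mass 495.592 g/mol; 3×28.085 = 84.255 g → 17.00 wt%.
Si in (Mg₀.₈₃Fe₀.₁₇)₃Al₂Si₃O₁₂: molar mass 419.207 g/mol; 3×28.085 = 84.255 g → 20.10 wt%.
Difference = 17.00 − 20.10 = -3.10 percentage points.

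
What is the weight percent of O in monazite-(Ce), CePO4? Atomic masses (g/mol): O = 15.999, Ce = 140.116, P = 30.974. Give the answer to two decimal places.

Formula mass = 1×140.116 + 1×30.974 + 4×15.999 = 235.086 g/mol, of which 63.996 g is O.
So O makes up 63.996/235.086 = 0.2722 of the mass, i.e. 27.22%.

27.22 mass %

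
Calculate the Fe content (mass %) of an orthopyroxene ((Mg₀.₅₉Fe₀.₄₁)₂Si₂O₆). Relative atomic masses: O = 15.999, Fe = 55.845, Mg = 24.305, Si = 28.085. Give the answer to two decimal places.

Molar mass of (Mg₀.₅₉Fe₀.₄₁)₂Si₂O₆: 1.18×24.305 + 0.82×55.845 + 2×28.085 + 6×15.999 = 226.637 g/mol.
Mass of Fe per formula unit: 0.82 × 55.845 = 45.793 g.
Weight fraction Fe = 45.793 / 226.637 = 0.2021.

20.21 mass %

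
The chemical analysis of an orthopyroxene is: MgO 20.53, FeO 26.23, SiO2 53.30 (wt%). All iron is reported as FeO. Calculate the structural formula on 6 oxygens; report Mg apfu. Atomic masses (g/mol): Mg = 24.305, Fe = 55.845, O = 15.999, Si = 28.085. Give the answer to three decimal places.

MgO: 20.53/40.304 = 0.50938 mol → 0.50938 mol Mg, 0.50938 mol O.
FeO: 26.23/71.844 = 0.36510 mol → 0.36510 mol Fe, 0.36510 mol O.
SiO2: 53.30/60.083 = 0.88711 mol → 0.88711 mol Si, 1.77422 mol O.
Total oxygen = 2.64870 mol. Normalization factor = 6/2.64870 = 2.26526.
Mg per 6 O = 0.50938 × 2.26526 = 1.154.

1.154 Mg apfu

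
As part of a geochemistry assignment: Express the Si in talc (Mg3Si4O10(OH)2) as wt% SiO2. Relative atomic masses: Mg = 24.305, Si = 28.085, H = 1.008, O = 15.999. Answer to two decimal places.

Molar mass of Mg3Si4O10(OH)2 = 3·24.305 + 4·28.085 + 12·15.999 + 2·1.008 = 379.259 g/mol.
Each formula unit contains 4 Si, equivalent to 4/1 = 4.0000 mol SiO2.
M(SiO2) = 1×28.085 + 2×15.999 = 60.083 g/mol.
Mass of SiO2 per formula unit = 4.0000 × 60.083 = 240.332 g.
SiO2 wt% = 240.332 / 379.259 × 100 = 63.37%.

63.37 wt%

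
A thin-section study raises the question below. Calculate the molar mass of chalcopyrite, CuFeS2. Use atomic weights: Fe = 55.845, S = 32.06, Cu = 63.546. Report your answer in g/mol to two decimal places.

183.51 g/mol

The formula mass is the sum 1·63.546 + 1·55.845 + 2·32.06.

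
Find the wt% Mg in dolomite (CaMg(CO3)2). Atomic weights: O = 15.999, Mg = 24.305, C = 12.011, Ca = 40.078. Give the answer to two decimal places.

Molar mass of CaMg(CO3)2: 1·40.078 + 1·24.305 + 2·12.011 + 6·15.999 = 184.399 g/mol.
Mass of Mg per formula unit: 1 × 24.305 = 24.305 g.
Weight fraction Mg = 24.305 / 184.399 = 0.1318.

13.18 mass %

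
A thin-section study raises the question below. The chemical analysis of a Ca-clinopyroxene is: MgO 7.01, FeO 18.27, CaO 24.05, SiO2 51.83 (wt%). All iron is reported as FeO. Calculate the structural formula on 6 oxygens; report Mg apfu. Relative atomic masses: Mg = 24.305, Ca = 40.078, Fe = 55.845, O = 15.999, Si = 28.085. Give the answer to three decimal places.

MgO: 7.01/40.304 = 0.17393 mol → 0.17393 mol Mg, 0.17393 mol O.
FeO: 18.27/71.844 = 0.25430 mol → 0.25430 mol Fe, 0.25430 mol O.
CaO: 24.05/56.077 = 0.42887 mol → 0.42887 mol Ca, 0.42887 mol O.
SiO2: 51.83/60.083 = 0.86264 mol → 0.86264 mol Si, 1.72528 mol O.
Total oxygen = 2.58238 mol. Normalization factor = 6/2.58238 = 2.32344.
Mg per 6 O = 0.17393 × 2.32344 = 0.404.

0.404 Mg apfu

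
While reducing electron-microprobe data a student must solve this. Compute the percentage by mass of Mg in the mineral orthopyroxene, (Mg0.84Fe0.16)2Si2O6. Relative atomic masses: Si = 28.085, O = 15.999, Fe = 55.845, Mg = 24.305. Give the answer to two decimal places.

19.36 weight percent

M((Mg0.84Fe0.16)2Si2O6) = 210.867 g/mol.
Mg contributes 1.68 × 24.305 = 40.832 g per mole.
40.832/210.867 = 0.1936 → 19.36%.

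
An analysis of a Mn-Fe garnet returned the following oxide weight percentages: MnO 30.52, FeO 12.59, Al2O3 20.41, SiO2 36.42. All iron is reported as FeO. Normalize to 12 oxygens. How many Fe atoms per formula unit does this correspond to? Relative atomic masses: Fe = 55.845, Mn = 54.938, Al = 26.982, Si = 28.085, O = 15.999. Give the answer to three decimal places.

30.52 wt% MnO ÷ 70.937 g/mol = 0.43024 mol, giving 0.43024 Mn and 0.43024 O.
12.59 wt% FeO ÷ 71.844 g/mol = 0.17524 mol, giving 0.17524 Fe and 0.17524 O.
20.41 wt% Al2O3 ÷ 101.961 g/mol = 0.20017 mol, giving 0.40034 Al and 0.60051 O.
36.42 wt% SiO2 ÷ 60.083 g/mol = 0.60616 mol, giving 0.60616 Si and 1.21232 O.
Oxygen sums to 2.41831; scaling by 12/2.41831 = 4.96214 puts the formula on 12 O.
Fe: 0.17524 × 4.96214 = 0.870 atoms per formula unit.

0.870 Fe apfu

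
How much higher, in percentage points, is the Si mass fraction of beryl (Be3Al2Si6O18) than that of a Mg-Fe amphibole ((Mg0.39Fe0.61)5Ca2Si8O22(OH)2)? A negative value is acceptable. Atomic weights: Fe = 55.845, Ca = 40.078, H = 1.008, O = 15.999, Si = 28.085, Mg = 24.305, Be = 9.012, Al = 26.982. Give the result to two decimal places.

6.62 percentage points

First mineral: 168.510 g Si in 537.492 g formula = 31.35 wt% Si.
Second mineral: 224.680 g Si in 908.550 g formula = 24.73 wt% Si.
31.35% − 24.73% gives a difference of 6.62 percentage points.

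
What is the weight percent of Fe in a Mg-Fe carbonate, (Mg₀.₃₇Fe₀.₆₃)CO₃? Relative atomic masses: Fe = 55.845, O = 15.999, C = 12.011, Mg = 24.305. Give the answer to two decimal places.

M((Mg₀.₃₇Fe₀.₆₃)CO₃) = 104.183 g/mol.
Fe contributes 0.63 × 55.845 = 35.182 g per mole.
35.182/104.183 = 0.3377 → 33.77%.

33.77 wt%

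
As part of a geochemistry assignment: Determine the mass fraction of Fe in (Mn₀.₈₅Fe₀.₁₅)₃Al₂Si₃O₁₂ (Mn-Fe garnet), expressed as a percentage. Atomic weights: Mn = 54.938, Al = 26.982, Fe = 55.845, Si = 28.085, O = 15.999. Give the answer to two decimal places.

5.07 mass %

Molar mass of (Mn₀.₈₅Fe₀.₁₅)₃Al₂Si₃O₁₂: 2.55·54.938 + 0.45·55.845 + 2·26.982 + 3·28.085 + 12·15.999 = 495.429 g/mol.
Mass of Fe per formula unit: 0.45 × 55.845 = 25.130 g.
Weight fraction Fe = 25.130 / 495.429 = 0.0507.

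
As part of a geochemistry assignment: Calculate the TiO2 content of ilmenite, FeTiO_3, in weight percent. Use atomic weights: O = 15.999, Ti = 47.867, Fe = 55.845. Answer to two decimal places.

Formula mass = 151.709 g/mol.
1 Ti → 1.0000 mol TiO2 per formula unit; M(TiO2) = 79.865, so TiO2 mass = 79.865 g.
79.865/151.709 × 100 = 52.64 wt%.

52.64 wt%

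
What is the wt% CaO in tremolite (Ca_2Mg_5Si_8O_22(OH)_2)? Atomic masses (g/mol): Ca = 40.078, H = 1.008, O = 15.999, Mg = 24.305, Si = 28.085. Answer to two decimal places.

M(Ca_2Mg_5Si_8O_22(OH)_2) = 812.353 g/mol; M(CaO) = 56.077 g/mol.
Moles CaO per formula unit = 2 Ca ÷ 1 = 2.0000.
CaO fraction = (2.0000 × 56.077) / 812.353 = 112.154/812.353 = 0.1381.

13.81 wt%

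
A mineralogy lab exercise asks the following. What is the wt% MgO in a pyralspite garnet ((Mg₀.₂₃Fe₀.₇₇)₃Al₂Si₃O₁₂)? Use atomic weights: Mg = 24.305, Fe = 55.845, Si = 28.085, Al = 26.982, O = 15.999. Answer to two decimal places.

5.84 wt%

M((Mg₀.₂₃Fe₀.₇₇)₃Al₂Si₃O₁₂) = 475.979 g/mol; M(MgO) = 40.304 g/mol.
Moles MgO per formula unit = 0.69 Mg ÷ 1 = 0.6900.
MgO fraction = (0.6900 × 40.304) / 475.979 = 27.810/475.979 = 0.0584.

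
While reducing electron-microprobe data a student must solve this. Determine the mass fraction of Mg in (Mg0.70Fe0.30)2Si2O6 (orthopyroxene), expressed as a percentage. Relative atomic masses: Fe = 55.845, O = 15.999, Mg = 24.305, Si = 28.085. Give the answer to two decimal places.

15.49 wt%

Formula mass = 1.40*24.305 + 0.60*55.845 + 2*28.085 + 6*15.999 = 219.698 g/mol, of which 34.027 g is Mg.
So Mg makes up 34.027/219.698 = 0.1549 of the mass, i.e. 15.49%.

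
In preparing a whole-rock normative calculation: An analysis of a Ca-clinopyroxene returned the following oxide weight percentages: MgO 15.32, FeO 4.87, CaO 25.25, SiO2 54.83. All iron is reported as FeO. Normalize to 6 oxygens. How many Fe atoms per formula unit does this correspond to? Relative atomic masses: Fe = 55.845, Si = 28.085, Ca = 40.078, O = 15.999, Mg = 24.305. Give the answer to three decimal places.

0.149 Fe apfu

MgO: 15.32/40.304 = 0.38011 mol → 0.38011 mol Mg, 0.38011 mol O.
FeO: 4.87/71.844 = 0.06779 mol → 0.06779 mol Fe, 0.06779 mol O.
CaO: 25.25/56.077 = 0.45027 mol → 0.45027 mol Ca, 0.45027 mol O.
SiO2: 54.83/60.083 = 0.91257 mol → 0.91257 mol Si, 1.82514 mol O.
Total oxygen = 2.72331 mol. Normalization factor = 6/2.72331 = 2.20320.
Fe per 6 O = 0.06779 × 2.20320 = 0.149.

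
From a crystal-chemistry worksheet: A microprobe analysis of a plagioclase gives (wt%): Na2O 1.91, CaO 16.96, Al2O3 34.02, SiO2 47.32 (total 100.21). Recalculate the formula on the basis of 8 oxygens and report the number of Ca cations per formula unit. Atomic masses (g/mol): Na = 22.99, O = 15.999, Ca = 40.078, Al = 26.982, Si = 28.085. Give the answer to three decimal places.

0.832 Ca apfu

1.91 wt% Na2O ÷ 61.979 g/mol = 0.03082 mol, giving 0.06164 Na and 0.03082 O.
16.96 wt% CaO ÷ 56.077 g/mol = 0.30244 mol, giving 0.30244 Ca and 0.30244 O.
34.02 wt% Al2O3 ÷ 101.961 g/mol = 0.33366 mol, giving 0.66732 Al and 1.00098 O.
47.32 wt% SiO2 ÷ 60.083 g/mol = 0.78758 mol, giving 0.78758 Si and 1.57516 O.
Oxygen sums to 2.90940; scaling by 8/2.90940 = 2.74971 puts the formula on 8 O.
Ca: 0.30244 × 2.74971 = 0.832 atoms per formula unit.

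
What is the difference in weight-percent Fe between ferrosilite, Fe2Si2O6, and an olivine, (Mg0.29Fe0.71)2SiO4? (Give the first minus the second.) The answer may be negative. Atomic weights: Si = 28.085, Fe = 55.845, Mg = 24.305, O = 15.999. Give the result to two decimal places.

-0.42 percentage points

M(Fe2Si2O6) = 263.854 g/mol, so wt% Fe = 111.690/263.854 × 100 = 42.33%.
M((Mg0.29Fe0.71)2SiO4) = 185.478 g/mol, so wt% Fe = 79.300/185.478 × 100 = 42.75%.
42.33 − 42.75 = -0.42 pp.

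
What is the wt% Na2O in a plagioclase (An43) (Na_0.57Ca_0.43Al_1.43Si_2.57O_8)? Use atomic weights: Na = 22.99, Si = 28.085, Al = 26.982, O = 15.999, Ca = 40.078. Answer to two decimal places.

6.56 wt%

Molar mass of Na_0.57Ca_0.43Al_1.43Si_2.57O_8 = 0.57*22.99 + 0.43*40.078 + 1.43*26.982 + 2.57*28.085 + 8*15.999 = 269.093 g/mol.
Each formula unit contains 0.57 Na, equivalent to 0.57/2 = 0.2850 mol Na2O.
M(Na2O) = 2×22.99 + 1×15.999 = 61.979 g/mol.
Mass of Na2O per formula unit = 0.2850 × 61.979 = 17.664 g.
Na2O wt% = 17.664 / 269.093 × 100 = 6.56%.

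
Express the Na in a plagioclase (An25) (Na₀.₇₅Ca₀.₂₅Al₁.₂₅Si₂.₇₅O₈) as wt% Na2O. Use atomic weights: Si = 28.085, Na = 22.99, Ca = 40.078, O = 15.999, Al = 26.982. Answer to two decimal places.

8.73 wt%

M(Na₀.₇₅Ca₀.₂₅Al₁.₂₅Si₂.₇₅O₈) = 266.215 g/mol; M(Na2O) = 61.979 g/mol.
Moles Na2O per formula unit = 0.75 Na ÷ 2 = 0.3750.
Na2O fraction = (0.3750 × 61.979) / 266.215 = 23.242/266.215 = 0.0873.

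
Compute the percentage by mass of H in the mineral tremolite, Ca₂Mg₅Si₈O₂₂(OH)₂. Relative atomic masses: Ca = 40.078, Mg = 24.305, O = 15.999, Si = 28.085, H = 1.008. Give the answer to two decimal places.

0.25 mass %

Formula mass = 2·40.078 + 5·24.305 + 8·28.085 + 24·15.999 + 2·1.008 = 812.353 g/mol, of which 2.016 g is H.
So H makes up 2.016/812.353 = 0.0025 of the mass, i.e. 0.25%.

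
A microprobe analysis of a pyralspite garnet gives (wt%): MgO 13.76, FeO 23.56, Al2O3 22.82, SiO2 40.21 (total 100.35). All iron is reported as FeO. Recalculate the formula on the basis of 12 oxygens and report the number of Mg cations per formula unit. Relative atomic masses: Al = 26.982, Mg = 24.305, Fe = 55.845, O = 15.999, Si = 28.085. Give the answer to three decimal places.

13.76 wt% MgO ÷ 40.304 g/mol = 0.34141 mol, giving 0.34141 Mg and 0.34141 O.
23.56 wt% FeO ÷ 71.844 g/mol = 0.32793 mol, giving 0.32793 Fe and 0.32793 O.
22.82 wt% Al2O3 ÷ 101.961 g/mol = 0.22381 mol, giving 0.44762 Al and 0.67143 O.
40.21 wt% SiO2 ÷ 60.083 g/mol = 0.66924 mol, giving 0.66924 Si and 1.33848 O.
Oxygen sums to 2.67925; scaling by 12/2.67925 = 4.47887 puts the formula on 12 O.
Mg: 0.34141 × 4.47887 = 1.529 atoms per formula unit.

1.529 Mg apfu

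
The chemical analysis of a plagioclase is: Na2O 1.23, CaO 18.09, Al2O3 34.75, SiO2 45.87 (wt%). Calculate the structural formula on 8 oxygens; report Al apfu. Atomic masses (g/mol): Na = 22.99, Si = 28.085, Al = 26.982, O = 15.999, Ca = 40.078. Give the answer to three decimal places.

Na2O (M=61.979): mol = 0.01985; Na = 0.03970, O = 0.01985.
CaO (M=56.077): mol = 0.32259; Ca = 0.32259, O = 0.32259.
Al2O3 (M=101.961): mol = 0.34082; Al = 0.68164, O = 1.02246.
SiO2 (M=60.083): mol = 0.76344; Si = 0.76344, O = 1.52688.
ΣO = 2.89178; factor = 8/ΣO = 2.76646.
Al apfu = 0.68164 × 2.76646 = 1.886.

1.886 Al apfu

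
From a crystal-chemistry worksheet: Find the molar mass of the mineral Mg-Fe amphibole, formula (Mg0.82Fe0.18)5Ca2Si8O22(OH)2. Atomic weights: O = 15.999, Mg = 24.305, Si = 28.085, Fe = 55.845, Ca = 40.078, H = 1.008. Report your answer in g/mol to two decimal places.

840.74 g/mol

M = 4.10(24.305) + 0.90(55.845) + 2(40.078) + 8(28.085) + 24(15.999) + 2(1.008)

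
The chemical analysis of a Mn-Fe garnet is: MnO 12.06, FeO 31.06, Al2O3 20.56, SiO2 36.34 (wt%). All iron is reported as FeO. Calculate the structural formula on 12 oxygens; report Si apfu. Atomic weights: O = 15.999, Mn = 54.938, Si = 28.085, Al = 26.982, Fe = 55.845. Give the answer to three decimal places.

12.06 wt% MnO ÷ 70.937 g/mol = 0.17001 mol, giving 0.17001 Mn and 0.17001 O.
31.06 wt% FeO ÷ 71.844 g/mol = 0.43233 mol, giving 0.43233 Fe and 0.43233 O.
20.56 wt% Al2O3 ÷ 101.961 g/mol = 0.20165 mol, giving 0.40330 Al and 0.60495 O.
36.34 wt% SiO2 ÷ 60.083 g/mol = 0.60483 mol, giving 0.60483 Si and 1.20966 O.
Oxygen sums to 2.41695; scaling by 12/2.41695 = 4.96494 puts the formula on 12 O.
Si: 0.60483 × 4.96494 = 3.003 atoms per formula unit.

3.003 Si apfu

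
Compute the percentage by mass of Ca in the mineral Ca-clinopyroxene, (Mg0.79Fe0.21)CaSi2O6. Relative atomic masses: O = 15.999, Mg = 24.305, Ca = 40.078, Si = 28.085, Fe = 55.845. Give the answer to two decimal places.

17.96 weight percent

M((Mg0.79Fe0.21)CaSi2O6) = 223.170 g/mol.
Ca contributes 1 × 40.078 = 40.078 g per mole.
40.078/223.170 = 0.1796 → 17.96%.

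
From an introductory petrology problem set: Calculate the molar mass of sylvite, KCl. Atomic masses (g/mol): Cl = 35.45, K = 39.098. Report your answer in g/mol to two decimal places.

K: 1 × 39.098 = 39.0980
Cl: 1 × 35.45 = 35.4500
Summing the contributions gives the formula mass.

74.55 g/mol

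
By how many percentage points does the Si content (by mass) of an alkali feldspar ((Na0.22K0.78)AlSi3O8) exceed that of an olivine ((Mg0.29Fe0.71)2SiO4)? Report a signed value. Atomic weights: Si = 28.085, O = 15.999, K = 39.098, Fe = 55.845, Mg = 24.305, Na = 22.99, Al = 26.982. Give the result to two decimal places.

15.52 percentage points

First mineral: 84.255 g Si in 274.783 g formula = 30.66 wt% Si.
Second mineral: 28.085 g Si in 185.478 g formula = 15.14 wt% Si.
30.66% − 15.14% gives a difference of 15.52 percentage points.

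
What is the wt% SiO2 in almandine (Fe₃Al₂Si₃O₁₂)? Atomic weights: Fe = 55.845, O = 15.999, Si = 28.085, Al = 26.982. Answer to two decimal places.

36.21 wt%

Formula mass = 497.742 g/mol.
3 Si → 3.0000 mol SiO2 per formula unit; M(SiO2) = 60.083, so SiO2 mass = 180.249 g.
180.249/497.742 × 100 = 36.21 wt%.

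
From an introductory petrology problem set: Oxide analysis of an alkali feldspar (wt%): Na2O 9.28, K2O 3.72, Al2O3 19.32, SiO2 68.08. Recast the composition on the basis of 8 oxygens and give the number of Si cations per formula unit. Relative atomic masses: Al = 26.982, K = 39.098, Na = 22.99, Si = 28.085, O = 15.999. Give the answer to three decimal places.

9.28 wt% Na2O ÷ 61.979 g/mol = 0.14973 mol, giving 0.29946 Na and 0.14973 O.
3.72 wt% K2O ÷ 94.195 g/mol = 0.03949 mol, giving 0.07898 K and 0.03949 O.
19.32 wt% Al2O3 ÷ 101.961 g/mol = 0.18948 mol, giving 0.37896 Al and 0.56844 O.
68.08 wt% SiO2 ÷ 60.083 g/mol = 1.13310 mol, giving 1.13310 Si and 2.26620 O.
Oxygen sums to 3.02386; scaling by 8/3.02386 = 2.64563 puts the formula on 8 O.
Si: 1.13310 × 2.64563 = 2.998 atoms per formula unit.

2.998 Si apfu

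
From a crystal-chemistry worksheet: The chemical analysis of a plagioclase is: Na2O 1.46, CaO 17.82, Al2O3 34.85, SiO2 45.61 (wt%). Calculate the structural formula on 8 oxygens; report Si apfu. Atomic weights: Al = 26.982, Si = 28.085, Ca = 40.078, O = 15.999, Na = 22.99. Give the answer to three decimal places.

Na2O: 1.46/61.979 = 0.02356 mol → 0.04712 mol Na, 0.02356 mol O.
CaO: 17.82/56.077 = 0.31778 mol → 0.31778 mol Ca, 0.31778 mol O.
Al2O3: 34.85/101.961 = 0.34180 mol → 0.68360 mol Al, 1.02540 mol O.
SiO2: 45.61/60.083 = 0.75912 mol → 0.75912 mol Si, 1.51824 mol O.
Total oxygen = 2.88498 mol. Normalization factor = 8/2.88498 = 2.77298.
Si per 8 O = 0.75912 × 2.77298 = 2.105.

2.105 Si apfu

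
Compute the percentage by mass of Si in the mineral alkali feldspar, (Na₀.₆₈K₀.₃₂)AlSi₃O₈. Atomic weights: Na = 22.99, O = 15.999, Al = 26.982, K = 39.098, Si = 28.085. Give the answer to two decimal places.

Formula mass = 0.68*22.99 + 0.32*39.098 + 1*26.982 + 3*28.085 + 8*15.999 = 267.374 g/mol, of which 84.255 g is Si.
So Si makes up 84.255/267.374 = 0.3151 of the mass, i.e. 31.51%.

31.51 wt%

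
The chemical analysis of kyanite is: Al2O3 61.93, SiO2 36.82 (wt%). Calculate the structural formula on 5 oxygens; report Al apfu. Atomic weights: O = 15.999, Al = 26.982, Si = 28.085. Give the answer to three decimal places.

1.993 Al apfu

61.93 wt% Al2O3 ÷ 101.961 g/mol = 0.60739 mol, giving 1.21478 Al and 1.82217 O.
36.82 wt% SiO2 ÷ 60.083 g/mol = 0.61282 mol, giving 0.61282 Si and 1.22564 O.
Oxygen sums to 3.04781; scaling by 5/3.04781 = 1.64052 puts the formula on 5 O.
Al: 1.21478 × 1.64052 = 1.993 atoms per formula unit.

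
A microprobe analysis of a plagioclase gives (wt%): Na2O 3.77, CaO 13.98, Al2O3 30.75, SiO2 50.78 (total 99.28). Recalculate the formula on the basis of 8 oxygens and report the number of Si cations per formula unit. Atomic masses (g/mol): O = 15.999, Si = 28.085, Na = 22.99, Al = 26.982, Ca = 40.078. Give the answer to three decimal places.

Na2O (M=61.979): mol = 0.06083; Na = 0.12166, O = 0.06083.
CaO (M=56.077): mol = 0.24930; Ca = 0.24930, O = 0.24930.
Al2O3 (M=101.961): mol = 0.30159; Al = 0.60318, O = 0.90477.
SiO2 (M=60.083): mol = 0.84516; Si = 0.84516, O = 1.69032.
ΣO = 2.90522; factor = 8/ΣO = 2.75366.
Si apfu = 0.84516 × 2.75366 = 2.327.

2.327 Si apfu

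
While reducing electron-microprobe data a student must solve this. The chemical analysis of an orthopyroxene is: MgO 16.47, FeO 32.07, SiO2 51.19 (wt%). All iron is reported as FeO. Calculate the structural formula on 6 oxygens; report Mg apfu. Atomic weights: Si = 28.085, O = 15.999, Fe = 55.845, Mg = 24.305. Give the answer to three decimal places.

0.958 Mg apfu

MgO: 16.47/40.304 = 0.40864 mol → 0.40864 mol Mg, 0.40864 mol O.
FeO: 32.07/71.844 = 0.44638 mol → 0.44638 mol Fe, 0.44638 mol O.
SiO2: 51.19/60.083 = 0.85199 mol → 0.85199 mol Si, 1.70398 mol O.
Total oxygen = 2.55900 mol. Normalization factor = 6/2.55900 = 2.34467.
Mg per 6 O = 0.40864 × 2.34467 = 0.958.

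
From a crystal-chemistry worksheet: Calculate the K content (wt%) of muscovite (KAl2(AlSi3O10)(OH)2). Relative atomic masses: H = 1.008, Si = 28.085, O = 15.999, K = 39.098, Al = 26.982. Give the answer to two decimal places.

Molar mass of KAl2(AlSi3O10)(OH)2: 1×39.098 + 3×26.982 + 3×28.085 + 12×15.999 + 2×1.008 = 398.303 g/mol.
Mass of K per formula unit: 1 × 39.098 = 39.098 g.
Weight fraction K = 39.098 / 398.303 = 0.0982.

9.82 wt%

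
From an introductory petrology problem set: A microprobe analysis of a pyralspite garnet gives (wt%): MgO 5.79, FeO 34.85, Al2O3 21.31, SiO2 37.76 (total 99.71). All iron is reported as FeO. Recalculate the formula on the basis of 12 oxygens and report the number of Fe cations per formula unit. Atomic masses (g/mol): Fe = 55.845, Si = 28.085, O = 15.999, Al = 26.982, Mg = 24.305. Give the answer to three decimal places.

2.317 Fe apfu

MgO: 5.79/40.304 = 0.14366 mol → 0.14366 mol Mg, 0.14366 mol O.
FeO: 34.85/71.844 = 0.48508 mol → 0.48508 mol Fe, 0.48508 mol O.
Al2O3: 21.31/101.961 = 0.20900 mol → 0.41800 mol Al, 0.62700 mol O.
SiO2: 37.76/60.083 = 0.62846 mol → 0.62846 mol Si, 1.25692 mol O.
Total oxygen = 2.51266 mol. Normalization factor = 12/2.51266 = 4.77582.
Fe per 12 O = 0.48508 × 4.77582 = 2.317.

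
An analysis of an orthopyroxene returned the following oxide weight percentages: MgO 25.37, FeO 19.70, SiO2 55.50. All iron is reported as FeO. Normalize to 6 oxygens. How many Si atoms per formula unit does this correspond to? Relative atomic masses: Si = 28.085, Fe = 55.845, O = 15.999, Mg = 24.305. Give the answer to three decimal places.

2.015 Si apfu

MgO: 25.37/40.304 = 0.62947 mol → 0.62947 mol Mg, 0.62947 mol O.
FeO: 19.70/71.844 = 0.27421 mol → 0.27421 mol Fe, 0.27421 mol O.
SiO2: 55.50/60.083 = 0.92372 mol → 0.92372 mol Si, 1.84744 mol O.
Total oxygen = 2.75112 mol. Normalization factor = 6/2.75112 = 2.18093.
Si per 6 O = 0.92372 × 2.18093 = 2.015.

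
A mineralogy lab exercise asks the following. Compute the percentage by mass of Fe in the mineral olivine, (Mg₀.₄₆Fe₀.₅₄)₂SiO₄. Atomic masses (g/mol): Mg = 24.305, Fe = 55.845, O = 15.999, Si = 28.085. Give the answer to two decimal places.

34.51 wt%

Formula mass = 0.92×24.305 + 1.08×55.845 + 1×28.085 + 4×15.999 = 174.754 g/mol, of which 60.313 g is Fe.
So Fe makes up 60.313/174.754 = 0.3451 of the mass, i.e. 34.51%.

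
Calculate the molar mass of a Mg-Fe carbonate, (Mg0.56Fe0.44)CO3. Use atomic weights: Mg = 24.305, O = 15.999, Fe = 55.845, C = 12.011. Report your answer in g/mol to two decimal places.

98.19 g/mol

Mg: 0.56 × 24.305 = 13.6108
Fe: 0.44 × 55.845 = 24.5718
C: 1 × 12.011 = 12.0110
O: 3 × 15.999 = 47.9970
Summing the contributions gives the formula mass.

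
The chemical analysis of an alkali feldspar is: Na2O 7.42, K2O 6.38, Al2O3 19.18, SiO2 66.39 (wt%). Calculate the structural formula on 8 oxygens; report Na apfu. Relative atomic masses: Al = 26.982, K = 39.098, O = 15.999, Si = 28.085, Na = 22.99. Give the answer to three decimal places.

Na2O (M=61.979): mol = 0.11972; Na = 0.23944, O = 0.11972.
K2O (M=94.195): mol = 0.06773; K = 0.13546, O = 0.06773.
Al2O3 (M=101.961): mol = 0.18811; Al = 0.37622, O = 0.56433.
SiO2 (M=60.083): mol = 1.10497; Si = 1.10497, O = 2.20994.
ΣO = 2.96172; factor = 8/ΣO = 2.70113.
Na apfu = 0.23944 × 2.70113 = 0.647.

0.647 Na apfu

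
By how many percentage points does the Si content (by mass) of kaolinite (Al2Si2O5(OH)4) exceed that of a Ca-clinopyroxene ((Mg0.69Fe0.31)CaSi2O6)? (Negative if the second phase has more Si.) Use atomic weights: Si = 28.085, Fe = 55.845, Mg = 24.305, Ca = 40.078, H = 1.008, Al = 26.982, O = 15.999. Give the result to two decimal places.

Si in Al2Si2O5(OH)4: molar mass 258.157 g/mol; 2×28.085 = 56.170 g → 21.76 wt%.
Si in (Mg0.69Fe0.31)CaSi2O6: molar mass 226.324 g/mol; 2×28.085 = 56.170 g → 24.82 wt%.
Difference = 21.76 − 24.82 = -3.06 percentage points.

-3.06 percentage points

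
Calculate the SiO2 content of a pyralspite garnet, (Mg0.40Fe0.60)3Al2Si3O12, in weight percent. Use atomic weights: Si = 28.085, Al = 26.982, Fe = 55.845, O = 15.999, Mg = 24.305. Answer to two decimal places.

M((Mg0.40Fe0.60)3Al2Si3O12) = 459.894 g/mol; M(SiO2) = 60.083 g/mol.
Moles SiO2 per formula unit = 3 Si ÷ 1 = 3.0000.
SiO2 fraction = (3.0000 × 60.083) / 459.894 = 180.249/459.894 = 0.3919.

39.19 wt%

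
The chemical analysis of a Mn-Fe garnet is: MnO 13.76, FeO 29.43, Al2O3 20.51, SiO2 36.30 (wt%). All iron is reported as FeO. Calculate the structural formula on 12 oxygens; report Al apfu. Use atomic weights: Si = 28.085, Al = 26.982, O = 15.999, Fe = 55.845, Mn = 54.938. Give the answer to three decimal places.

MnO (M=70.937): mol = 0.19397; Mn = 0.19397, O = 0.19397.
FeO (M=71.844): mol = 0.40964; Fe = 0.40964, O = 0.40964.
Al2O3 (M=101.961): mol = 0.20116; Al = 0.40232, O = 0.60348.
SiO2 (M=60.083): mol = 0.60416; Si = 0.60416, O = 1.20832.
ΣO = 2.41541; factor = 12/ΣO = 4.96810.
Al apfu = 0.40232 × 4.96810 = 1.999.

1.999 Al apfu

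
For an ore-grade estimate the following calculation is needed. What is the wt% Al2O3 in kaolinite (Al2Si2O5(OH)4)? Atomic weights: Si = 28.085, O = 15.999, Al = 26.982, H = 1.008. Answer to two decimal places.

M(Al2Si2O5(OH)4) = 258.157 g/mol; M(Al2O3) = 101.961 g/mol.
Moles Al2O3 per formula unit = 2 Al ÷ 2 = 1.0000.
Al2O3 fraction = (1.0000 × 101.961) / 258.157 = 101.961/258.157 = 0.3950.

39.50 wt%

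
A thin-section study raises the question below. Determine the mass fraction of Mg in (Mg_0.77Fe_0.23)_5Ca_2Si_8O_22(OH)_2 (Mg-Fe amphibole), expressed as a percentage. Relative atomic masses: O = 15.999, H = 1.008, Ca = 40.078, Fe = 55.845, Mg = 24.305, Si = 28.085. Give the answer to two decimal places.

11.03 weight percent

Molar mass of (Mg_0.77Fe_0.23)_5Ca_2Si_8O_22(OH)_2: 3.85·24.305 + 1.15·55.845 + 2·40.078 + 8·28.085 + 24·15.999 + 2·1.008 = 848.624 g/mol.
Mass of Mg per formula unit: 3.85 × 24.305 = 93.574 g.
Weight fraction Mg = 93.574 / 848.624 = 0.1103.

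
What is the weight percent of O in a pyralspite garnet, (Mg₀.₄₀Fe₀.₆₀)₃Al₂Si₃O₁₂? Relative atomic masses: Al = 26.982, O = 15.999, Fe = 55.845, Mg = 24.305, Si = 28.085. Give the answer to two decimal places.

M((Mg₀.₄₀Fe₀.₆₀)₃Al₂Si₃O₁₂) = 459.894 g/mol.
O contributes 12 × 15.999 = 191.988 g per mole.
191.988/459.894 = 0.4175 → 41.75%.

41.75 weight percent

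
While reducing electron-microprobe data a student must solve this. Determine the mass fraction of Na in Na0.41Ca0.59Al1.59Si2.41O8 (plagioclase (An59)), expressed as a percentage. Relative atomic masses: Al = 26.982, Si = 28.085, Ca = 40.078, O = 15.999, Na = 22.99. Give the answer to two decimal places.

3.47 wt%

M(Na0.41Ca0.59Al1.59Si2.41O8) = 271.650 g/mol.
Na contributes 0.41 × 22.99 = 9.426 g per mole.
9.426/271.650 = 0.0347 → 3.47%.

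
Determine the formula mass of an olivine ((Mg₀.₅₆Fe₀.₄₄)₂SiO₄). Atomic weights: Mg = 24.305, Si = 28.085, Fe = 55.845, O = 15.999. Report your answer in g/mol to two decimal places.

168.45 g/mol

M = 1.12·24.305 + 0.88·55.845 + 1·28.085 + 4·15.999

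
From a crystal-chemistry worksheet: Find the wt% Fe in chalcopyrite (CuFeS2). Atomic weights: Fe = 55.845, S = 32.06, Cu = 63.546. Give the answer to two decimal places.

Formula mass = 1×63.546 + 1×55.845 + 2×32.06 = 183.511 g/mol, of which 55.845 g is Fe.
So Fe makes up 55.845/183.511 = 0.3043 of the mass, i.e. 30.43%.

30.43 mass %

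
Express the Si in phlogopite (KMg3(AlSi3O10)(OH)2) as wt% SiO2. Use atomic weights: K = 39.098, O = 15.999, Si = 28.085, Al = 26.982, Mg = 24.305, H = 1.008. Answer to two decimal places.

43.20 wt%

Formula mass = 417.254 g/mol.
3 Si → 3.0000 mol SiO2 per formula unit; M(SiO2) = 60.083, so SiO2 mass = 180.249 g.
180.249/417.254 × 100 = 43.20 wt%.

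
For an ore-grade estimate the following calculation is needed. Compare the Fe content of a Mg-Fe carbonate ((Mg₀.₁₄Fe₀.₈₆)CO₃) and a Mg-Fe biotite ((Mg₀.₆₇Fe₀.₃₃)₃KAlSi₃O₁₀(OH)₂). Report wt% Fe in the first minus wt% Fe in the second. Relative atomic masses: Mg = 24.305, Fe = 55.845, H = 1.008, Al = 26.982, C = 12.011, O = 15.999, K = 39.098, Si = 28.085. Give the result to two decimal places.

30.77 percentage points

M((Mg₀.₁₄Fe₀.₈₆)CO₃) = 111.437 g/mol, so wt% Fe = 48.027/111.437 × 100 = 43.10%.
M((Mg₀.₆₇Fe₀.₃₃)₃KAlSi₃O₁₀(OH)₂) = 448.479 g/mol, so wt% Fe = 55.287/448.479 × 100 = 12.33%.
43.10 − 12.33 = 30.77 pp.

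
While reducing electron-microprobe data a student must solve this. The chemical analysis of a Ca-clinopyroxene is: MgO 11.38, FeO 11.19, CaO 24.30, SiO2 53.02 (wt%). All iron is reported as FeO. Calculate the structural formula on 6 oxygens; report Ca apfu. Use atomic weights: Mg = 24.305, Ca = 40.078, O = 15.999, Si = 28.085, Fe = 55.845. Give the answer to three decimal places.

0.986 Ca apfu

MgO: 11.38/40.304 = 0.28235 mol → 0.28235 mol Mg, 0.28235 mol O.
FeO: 11.19/71.844 = 0.15575 mol → 0.15575 mol Fe, 0.15575 mol O.
CaO: 24.30/56.077 = 0.43333 mol → 0.43333 mol Ca, 0.43333 mol O.
SiO2: 53.02/60.083 = 0.88245 mol → 0.88245 mol Si, 1.76490 mol O.
Total oxygen = 2.63633 mol. Normalization factor = 6/2.63633 = 2.27589.
Ca per 6 O = 0.43333 × 2.27589 = 0.986.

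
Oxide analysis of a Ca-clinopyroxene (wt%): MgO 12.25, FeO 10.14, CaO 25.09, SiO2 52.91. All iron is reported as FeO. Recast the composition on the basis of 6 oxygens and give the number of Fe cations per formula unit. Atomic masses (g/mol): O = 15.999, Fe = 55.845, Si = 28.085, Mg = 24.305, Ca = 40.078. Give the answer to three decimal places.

0.319 Fe apfu

12.25 wt% MgO ÷ 40.304 g/mol = 0.30394 mol, giving 0.30394 Mg and 0.30394 O.
10.14 wt% FeO ÷ 71.844 g/mol = 0.14114 mol, giving 0.14114 Fe and 0.14114 O.
25.09 wt% CaO ÷ 56.077 g/mol = 0.44742 mol, giving 0.44742 Ca and 0.44742 O.
52.91 wt% SiO2 ÷ 60.083 g/mol = 0.88062 mol, giving 0.88062 Si and 1.76124 O.
Oxygen sums to 2.65374; scaling by 6/2.65374 = 2.26096 puts the formula on 6 O.
Fe: 0.14114 × 2.26096 = 0.319 atoms per formula unit.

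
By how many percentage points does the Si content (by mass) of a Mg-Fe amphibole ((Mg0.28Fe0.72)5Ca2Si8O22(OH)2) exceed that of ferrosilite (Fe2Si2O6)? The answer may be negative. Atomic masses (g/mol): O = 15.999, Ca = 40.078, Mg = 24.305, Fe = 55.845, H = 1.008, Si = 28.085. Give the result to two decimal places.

Si in (Mg0.28Fe0.72)5Ca2Si8O22(OH)2: molar mass 925.897 g/mol; 8×28.085 = 224.680 g → 24.27 wt%.
Si in Fe2Si2O6: molar mass 263.854 g/mol; 2×28.085 = 56.170 g → 21.29 wt%.
Difference = 24.27 − 21.29 = 2.98 percentage points.

2.98 percentage points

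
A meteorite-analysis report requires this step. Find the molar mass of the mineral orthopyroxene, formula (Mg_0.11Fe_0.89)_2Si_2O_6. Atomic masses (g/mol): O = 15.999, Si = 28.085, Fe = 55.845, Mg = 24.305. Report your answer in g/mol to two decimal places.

256.92 g/mol

Mg: 0.22 × 24.305 = 5.3471
Fe: 1.78 × 55.845 = 99.4041
Si: 2 × 28.085 = 56.1700
O: 6 × 15.999 = 95.9940
Summing the contributions gives the formula mass.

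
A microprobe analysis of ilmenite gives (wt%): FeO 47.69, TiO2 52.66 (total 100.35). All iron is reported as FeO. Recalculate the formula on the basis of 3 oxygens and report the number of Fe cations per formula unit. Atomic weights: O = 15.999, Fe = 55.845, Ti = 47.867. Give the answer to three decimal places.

1.004 Fe apfu

FeO: 47.69/71.844 = 0.66380 mol → 0.66380 mol Fe, 0.66380 mol O.
TiO2: 52.66/79.865 = 0.65936 mol → 0.65936 mol Ti, 1.31872 mol O.
Total oxygen = 1.98252 mol. Normalization factor = 3/1.98252 = 1.51323.
Fe per 3 O = 0.66380 × 1.51323 = 1.004.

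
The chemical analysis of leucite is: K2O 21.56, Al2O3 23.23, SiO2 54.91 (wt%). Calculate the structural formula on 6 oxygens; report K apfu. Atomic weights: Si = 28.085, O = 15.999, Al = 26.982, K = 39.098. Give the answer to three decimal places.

21.56 wt% K2O ÷ 94.195 g/mol = 0.22889 mol, giving 0.45778 K and 0.22889 O.
23.23 wt% Al2O3 ÷ 101.961 g/mol = 0.22783 mol, giving 0.45566 Al and 0.68349 O.
54.91 wt% SiO2 ÷ 60.083 g/mol = 0.91390 mol, giving 0.91390 Si and 1.82780 O.
Oxygen sums to 2.74018; scaling by 6/2.74018 = 2.18964 puts the formula on 6 O.
K: 0.45778 × 2.18964 = 1.002 atoms per formula unit.

1.002 K apfu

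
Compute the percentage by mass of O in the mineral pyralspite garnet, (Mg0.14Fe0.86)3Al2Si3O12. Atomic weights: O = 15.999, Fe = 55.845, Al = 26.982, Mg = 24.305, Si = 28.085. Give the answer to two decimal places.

39.63 wt%

Formula mass = 0.42×24.305 + 2.58×55.845 + 2×26.982 + 3×28.085 + 12×15.999 = 484.495 g/mol, of which 191.988 g is O.
So O makes up 191.988/484.495 = 0.3963 of the mass, i.e. 39.63%.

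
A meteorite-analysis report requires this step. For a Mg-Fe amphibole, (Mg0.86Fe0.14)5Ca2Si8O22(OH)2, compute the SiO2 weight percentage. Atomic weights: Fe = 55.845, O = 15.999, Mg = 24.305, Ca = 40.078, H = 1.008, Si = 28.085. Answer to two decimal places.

Molar mass of (Mg0.86Fe0.14)5Ca2Si8O22(OH)2 = 4.30·24.305 + 0.70·55.845 + 2·40.078 + 8·28.085 + 24·15.999 + 2·1.008 = 834.431 g/mol.
Each formula unit contains 8 Si, equivalent to 8/1 = 8.0000 mol SiO2.
M(SiO2) = 1×28.085 + 2×15.999 = 60.083 g/mol.
Mass of SiO2 per formula unit = 8.0000 × 60.083 = 480.664 g.
SiO2 wt% = 480.664 / 834.431 × 100 = 57.60%.

57.60 wt%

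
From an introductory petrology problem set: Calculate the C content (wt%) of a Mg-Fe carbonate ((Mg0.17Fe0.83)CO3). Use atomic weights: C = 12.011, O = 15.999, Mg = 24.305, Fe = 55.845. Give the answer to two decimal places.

M((Mg0.17Fe0.83)CO3) = 110.491 g/mol.
C contributes 1 × 12.011 = 12.011 g per mole.
12.011/110.491 = 0.1087 → 10.87%.

10.87 wt%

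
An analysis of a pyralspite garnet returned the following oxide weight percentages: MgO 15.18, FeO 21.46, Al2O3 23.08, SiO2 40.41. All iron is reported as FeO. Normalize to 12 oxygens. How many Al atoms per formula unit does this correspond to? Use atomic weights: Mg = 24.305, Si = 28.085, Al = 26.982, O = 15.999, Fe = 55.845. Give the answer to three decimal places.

MgO: 15.18/40.304 = 0.37664 mol → 0.37664 mol Mg, 0.37664 mol O.
FeO: 21.46/71.844 = 0.29870 mol → 0.29870 mol Fe, 0.29870 mol O.
Al2O3: 23.08/101.961 = 0.22636 mol → 0.45272 mol Al, 0.67908 mol O.
SiO2: 40.41/60.083 = 0.67257 mol → 0.67257 mol Si, 1.34514 mol O.
Total oxygen = 2.69956 mol. Normalization factor = 12/2.69956 = 4.44517.
Al per 12 O = 0.45272 × 4.44517 = 2.012.

2.012 Al apfu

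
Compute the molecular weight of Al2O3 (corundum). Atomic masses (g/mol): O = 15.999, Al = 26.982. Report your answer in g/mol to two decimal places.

101.96 g/mol

Al: 2 × 26.982 = 53.9640
O: 3 × 15.999 = 47.9970
Summing the contributions gives the formula mass.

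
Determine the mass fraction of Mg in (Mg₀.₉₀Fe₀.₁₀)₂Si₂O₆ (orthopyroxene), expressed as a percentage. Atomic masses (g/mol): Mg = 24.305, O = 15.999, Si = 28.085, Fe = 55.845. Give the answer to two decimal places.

21.13 weight percent

M((Mg₀.₉₀Fe₀.₁₀)₂Si₂O₆) = 207.082 g/mol.
Mg contributes 1.80 × 24.305 = 43.749 g per mole.
43.749/207.082 = 0.2113 → 21.13%.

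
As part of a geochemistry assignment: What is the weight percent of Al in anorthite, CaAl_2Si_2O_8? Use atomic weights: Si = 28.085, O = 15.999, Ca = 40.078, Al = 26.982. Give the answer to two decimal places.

Molar mass of CaAl_2Si_2O_8: 1×40.078 + 2×26.982 + 2×28.085 + 8×15.999 = 278.204 g/mol.
Mass of Al per formula unit: 2 × 26.982 = 53.964 g.
Weight fraction Al = 53.964 / 278.204 = 0.1940.

19.40 wt%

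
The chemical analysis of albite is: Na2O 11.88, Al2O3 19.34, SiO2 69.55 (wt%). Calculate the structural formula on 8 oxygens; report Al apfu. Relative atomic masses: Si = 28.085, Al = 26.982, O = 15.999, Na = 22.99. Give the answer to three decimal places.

Na2O: 11.88/61.979 = 0.19168 mol → 0.38336 mol Na, 0.19168 mol O.
Al2O3: 19.34/101.961 = 0.18968 mol → 0.37936 mol Al, 0.56904 mol O.
SiO2: 69.55/60.083 = 1.15757 mol → 1.15757 mol Si, 2.31514 mol O.
Total oxygen = 3.07586 mol. Normalization factor = 8/3.07586 = 2.60090.
Al per 8 O = 0.37936 × 2.60090 = 0.987.

0.987 Al apfu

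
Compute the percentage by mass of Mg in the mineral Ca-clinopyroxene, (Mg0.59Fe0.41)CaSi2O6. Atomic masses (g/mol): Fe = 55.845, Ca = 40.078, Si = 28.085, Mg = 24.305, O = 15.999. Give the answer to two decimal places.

6.25 mass %

M((Mg0.59Fe0.41)CaSi2O6) = 229.478 g/mol.
Mg contributes 0.59 × 24.305 = 14.340 g per mole.
14.340/229.478 = 0.0625 → 6.25%.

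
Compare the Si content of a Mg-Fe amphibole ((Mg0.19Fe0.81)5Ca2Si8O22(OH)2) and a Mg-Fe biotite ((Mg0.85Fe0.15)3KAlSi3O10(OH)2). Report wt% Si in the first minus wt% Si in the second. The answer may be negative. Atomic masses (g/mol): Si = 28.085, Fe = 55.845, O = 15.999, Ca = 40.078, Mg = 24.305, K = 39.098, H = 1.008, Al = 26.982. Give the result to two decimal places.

4.37 percentage points

M((Mg0.19Fe0.81)5Ca2Si8O22(OH)2) = 940.090 g/mol, so wt% Si = 224.680/940.090 × 100 = 23.90%.
M((Mg0.85Fe0.15)3KAlSi3O10(OH)2) = 431.447 g/mol, so wt% Si = 84.255/431.447 × 100 = 19.53%.
23.90 − 19.53 = 4.37 pp.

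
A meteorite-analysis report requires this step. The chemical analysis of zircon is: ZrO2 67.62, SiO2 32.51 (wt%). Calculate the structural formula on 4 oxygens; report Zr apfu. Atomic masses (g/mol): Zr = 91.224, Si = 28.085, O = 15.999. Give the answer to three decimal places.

1.007 Zr apfu

67.62 wt% ZrO2 ÷ 123.222 g/mol = 0.54877 mol, giving 0.54877 Zr and 1.09754 O.
32.51 wt% SiO2 ÷ 60.083 g/mol = 0.54108 mol, giving 0.54108 Si and 1.08216 O.
Oxygen sums to 2.17970; scaling by 4/2.17970 = 1.83511 puts the formula on 4 O.
Zr: 0.54877 × 1.83511 = 1.007 atoms per formula unit.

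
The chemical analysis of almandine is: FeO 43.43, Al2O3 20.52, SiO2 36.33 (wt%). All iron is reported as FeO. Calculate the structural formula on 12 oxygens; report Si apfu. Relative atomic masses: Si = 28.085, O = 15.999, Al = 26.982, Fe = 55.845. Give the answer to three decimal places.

3.001 Si apfu

FeO (M=71.844): mol = 0.60450; Fe = 0.60450, O = 0.60450.
Al2O3 (M=101.961): mol = 0.20125; Al = 0.40250, O = 0.60375.
SiO2 (M=60.083): mol = 0.60466; Si = 0.60466, O = 1.20932.
ΣO = 2.41757; factor = 12/ΣO = 4.96366.
Si apfu = 0.60466 × 4.96366 = 3.001.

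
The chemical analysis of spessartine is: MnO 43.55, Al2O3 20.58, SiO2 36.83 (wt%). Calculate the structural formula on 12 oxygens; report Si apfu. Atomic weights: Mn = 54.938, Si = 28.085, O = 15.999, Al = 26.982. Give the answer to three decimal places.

MnO: 43.55/70.937 = 0.61393 mol → 0.61393 mol Mn, 0.61393 mol O.
Al2O3: 20.58/101.961 = 0.20184 mol → 0.40368 mol Al, 0.60552 mol O.
SiO2: 36.83/60.083 = 0.61299 mol → 0.61299 mol Si, 1.22598 mol O.
Total oxygen = 2.44543 mol. Normalization factor = 12/2.44543 = 4.90711.
Si per 12 O = 0.61299 × 4.90711 = 3.008.

3.008 Si apfu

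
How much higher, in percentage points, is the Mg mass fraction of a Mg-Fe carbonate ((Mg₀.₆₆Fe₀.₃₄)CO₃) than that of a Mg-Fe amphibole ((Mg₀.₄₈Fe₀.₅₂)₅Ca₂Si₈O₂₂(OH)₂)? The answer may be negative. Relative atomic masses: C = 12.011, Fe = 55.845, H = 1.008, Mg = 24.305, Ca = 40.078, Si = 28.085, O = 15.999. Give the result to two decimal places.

10.36 percentage points

M((Mg₀.₆₆Fe₀.₃₄)CO₃) = 95.037 g/mol, so wt% Mg = 16.041/95.037 × 100 = 16.88%.
M((Mg₀.₄₈Fe₀.₅₂)₅Ca₂Si₈O₂₂(OH)₂) = 894.357 g/mol, so wt% Mg = 58.332/894.357 × 100 = 6.52%.
16.88 − 6.52 = 10.36 pp.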